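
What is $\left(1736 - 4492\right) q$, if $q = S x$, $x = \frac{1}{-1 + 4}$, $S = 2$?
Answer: $- \frac{5512}{3} \approx -1837.3$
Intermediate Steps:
$x = \frac{1}{3} \approx 0.33333$
$q = \frac{2}{3}$ ($q = 2 \cdot \frac{1}{3} = \frac{2}{3} \approx 0.66667$)
$\left(1736 - 4492\right) q = \left(1736 - 4492\right) \frac{2}{3} = \left(-2756\right) \frac{2}{3} = - \frac{5512}{3}$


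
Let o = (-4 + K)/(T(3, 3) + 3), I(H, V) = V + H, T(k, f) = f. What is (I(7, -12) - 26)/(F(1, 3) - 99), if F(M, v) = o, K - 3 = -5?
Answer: 31/100 ≈ 0.31000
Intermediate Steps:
K = -2 (K = 3 - 5 = -2)
I(H, V) = H + V
o = -1 (o = (-4 - 2)/(3 + 3) = -6/6 = -6*1/6 = -1)
F(M, v) = -1
(I(7, -12) - 26)/(F(1, 3) - 99) = ((7 - 12) - 26)/(-1 - 99) = (-5 - 26)/(-100) = -31*(-1/100) = 31/100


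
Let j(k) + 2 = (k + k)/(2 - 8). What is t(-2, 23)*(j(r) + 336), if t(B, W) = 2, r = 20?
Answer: 1964/3 ≈ 654.67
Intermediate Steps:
j(k) = -2 - k/3 (j(k) = -2 + (k + k)/(2 - 8) = -2 + (2*k)/(-6) = -2 + (2*k)*(-1/6) = -2 - k/3)
t(-2, 23)*(j(r) + 336) = 2*((-2 - 1/3*20) + 336) = 2*((-2 - 20/3) + 336) = 2*(-26/3 + 336) = 2*(982/3) = 1964/3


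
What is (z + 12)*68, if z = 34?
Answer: 3128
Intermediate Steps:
(z + 12)*68 = (34 + 12)*68 = 46*68 = 3128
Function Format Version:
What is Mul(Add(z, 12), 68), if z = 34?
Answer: 3128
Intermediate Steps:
Mul(Add(z, 12), 68) = Mul(Add(34, 12), 68) = Mul(46, 68) = 3128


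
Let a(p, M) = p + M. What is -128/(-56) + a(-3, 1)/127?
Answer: 2018/889 ≈ 2.2700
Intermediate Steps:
a(p, M) = M + p
-128/(-56) + a(-3, 1)/127 = -128/(-56) + (1 - 3)/127 = -128*(-1/56) - 2*1/127 = 16/7 - 2/127 = 2018/889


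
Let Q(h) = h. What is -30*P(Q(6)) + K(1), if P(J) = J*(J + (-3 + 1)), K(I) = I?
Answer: -719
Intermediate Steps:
P(J) = J*(-2 + J) (P(J) = J*(J - 2) = J*(-2 + J))
-30*P(Q(6)) + K(1) = -180*(-2 + 6) + 1 = -180*4 + 1 = -30*24 + 1 = -720 + 1 = -719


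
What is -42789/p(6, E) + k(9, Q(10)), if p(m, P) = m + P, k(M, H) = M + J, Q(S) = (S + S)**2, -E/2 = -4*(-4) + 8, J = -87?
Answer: 13171/14 ≈ 940.79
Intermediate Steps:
E = -48 (E = -2*(-4*(-4) + 8) = -2*(16 + 8) = -2*24 = -48)
Q(S) = 4*S**2 (Q(S) = (2*S)**2 = 4*S**2)
k(M, H) = -87 + M (k(M, H) = M - 87 = -87 + M)
p(m, P) = P + m
-42789/p(6, E) + k(9, Q(10)) = -42789/(-48 + 6) + (-87 + 9) = -42789/(-42) - 78 = -42789*(-1/42) - 78 = 14263/14 - 78 = 13171/14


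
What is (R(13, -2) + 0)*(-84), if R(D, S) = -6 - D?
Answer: 1596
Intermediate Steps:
(R(13, -2) + 0)*(-84) = ((-6 - 1*13) + 0)*(-84) = ((-6 - 13) + 0)*(-84) = (-19 + 0)*(-84) = -19*(-84) = 1596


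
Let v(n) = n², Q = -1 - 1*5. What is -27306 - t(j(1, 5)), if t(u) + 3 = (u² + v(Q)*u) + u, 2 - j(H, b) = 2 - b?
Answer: -27513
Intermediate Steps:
Q = -6 (Q = -1 - 5 = -6)
j(H, b) = b (j(H, b) = 2 - (2 - b) = 2 + (-2 + b) = b)
t(u) = -3 + u² + 37*u (t(u) = -3 + ((u² + (-6)²*u) + u) = -3 + ((u² + 36*u) + u) = -3 + (u² + 37*u) = -3 + u² + 37*u)
-27306 - t(j(1, 5)) = -27306 - (-3 + 5² + 37*5) = -27306 - (-3 + 25 + 185) = -27306 - 1*207 = -27306 - 207 = -27513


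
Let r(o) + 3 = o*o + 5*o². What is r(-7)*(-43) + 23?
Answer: -12490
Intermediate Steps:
r(o) = -3 + 6*o² (r(o) = -3 + (o*o + 5*o²) = -3 + (o² + 5*o²) = -3 + 6*o²)
r(-7)*(-43) + 23 = (-3 + 6*(-7)²)*(-43) + 23 = (-3 + 6*49)*(-43) + 23 = (-3 + 294)*(-43) + 23 = 291*(-43) + 23 = -12513 + 23 = -12490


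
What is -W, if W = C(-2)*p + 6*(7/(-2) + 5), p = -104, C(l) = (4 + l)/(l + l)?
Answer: -61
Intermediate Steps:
C(l) = (4 + l)/(2*l) (C(l) = (4 + l)/((2*l)) = (4 + l)*(1/(2*l)) = (4 + l)/(2*l))
W = 61 (W = ((½)*(4 - 2)/(-2))*(-104) + 6*(7/(-2) + 5) = ((½)*(-½)*2)*(-104) + 6*(7*(-½) + 5) = -½*(-104) + 6*(-7/2 + 5) = 52 + 6*(3/2) = 52 + 9 = 61)
-W = -1*61 = -61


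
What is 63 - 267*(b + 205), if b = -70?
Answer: -35982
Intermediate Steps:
63 - 267*(b + 205) = 63 - 267*(-70 + 205) = 63 - 267*135 = 63 - 36045 = -35982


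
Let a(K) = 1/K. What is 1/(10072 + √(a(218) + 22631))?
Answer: 2195696/22110116553 - √1075515862/22110116553 ≈ 9.7824e-5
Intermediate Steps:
1/(10072 + √(a(218) + 22631)) = 1/(10072 + √(1/218 + 22631)) = 1/(10072 + √(4933559/218)) = 1/(10072 + √1075515862/218)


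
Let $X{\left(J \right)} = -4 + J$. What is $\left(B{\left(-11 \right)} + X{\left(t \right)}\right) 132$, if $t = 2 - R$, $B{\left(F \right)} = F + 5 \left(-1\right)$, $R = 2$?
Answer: $-2640$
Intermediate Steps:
$B{\left(F \right)} = -5 + F$ ($B{\left(F \right)} = F - 5 = -5 + F$)
$t = 0$ ($t = 2 - 2 = 0$)
$\left(B{\left(-11 \right)} + X{\left(t \right)}\right) 132 = \left(\left(-5 - 11\right) + \left(-4 + 0\right)\right) 132 = \left(-16 - 4\right) 132 = \left(-20\right) 132 = -2640$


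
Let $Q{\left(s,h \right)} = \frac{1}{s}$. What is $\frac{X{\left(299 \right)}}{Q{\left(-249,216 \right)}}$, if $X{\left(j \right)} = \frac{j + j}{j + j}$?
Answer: $-249$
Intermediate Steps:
$X{\left(j \right)} = 1$ ($X{\left(j \right)} = \frac{2 j}{2 j} = 2 j \frac{1}{2 j} = 1$)
$\frac{X{\left(299 \right)}}{Q{\left(-249,216 \right)}} = 1 \frac{1}{\frac{1}{-249}} = 1 \frac{1}{- \frac{1}{249}} = 1 \left(-249\right) = -249$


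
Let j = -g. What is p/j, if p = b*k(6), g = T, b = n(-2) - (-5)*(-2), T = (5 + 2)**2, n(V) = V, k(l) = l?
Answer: 72/49 ≈ 1.4694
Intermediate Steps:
T = 49 (T = 7**2 = 49)
b = -12 (b = -2 - (-5)*(-2) = -2 - 1*10 = -2 - 10 = -12)
g = 49
p = -72 (p = -12*6 = -72)
j = -49 (j = -1*49 = -49)
p/j = -72/(-49) = -72*(-1/49) = 72/49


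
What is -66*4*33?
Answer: -8712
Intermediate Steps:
-66*4*33 = -264*33 = -8712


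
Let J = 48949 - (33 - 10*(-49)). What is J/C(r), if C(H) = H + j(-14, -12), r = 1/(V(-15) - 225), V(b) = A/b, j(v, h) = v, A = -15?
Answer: -10847424/3137 ≈ -3457.9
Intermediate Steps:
V(b) = -15/b
r = -1/224 (r = 1/(-15/(-15) - 225) = 1/(-15*(-1/15) - 225) = 1/(1 - 225) = 1/(-224) = -1/224 ≈ -0.0044643)
C(H) = -14 + H (C(H) = H - 14 = -14 + H)
J = 48426 (J = 48949 - (33 + 490) = 48949 - 1*523 = 48949 - 523 = 48426)
J/C(r) = 48426/(-14 - 1/224) = 48426/(-3137/224) = 48426*(-224/3137) = -10847424/3137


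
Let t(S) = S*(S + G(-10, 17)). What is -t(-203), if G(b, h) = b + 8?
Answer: -41615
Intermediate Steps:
G(b, h) = 8 + b
t(S) = S*(-2 + S) (t(S) = S*(S + (8 - 10)) = S*(S - 2) = S*(-2 + S))
-t(-203) = -(-203)*(-2 - 203) = -(-203)*(-205) = -1*41615 = -41615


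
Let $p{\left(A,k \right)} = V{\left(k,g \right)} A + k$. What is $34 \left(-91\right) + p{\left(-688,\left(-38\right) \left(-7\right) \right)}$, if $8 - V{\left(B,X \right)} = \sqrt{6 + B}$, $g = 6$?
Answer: $-8332 + 2752 \sqrt{17} \approx 3014.8$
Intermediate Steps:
$V{\left(B,X \right)} = 8 - \sqrt{6 + B}$
$p{\left(A,k \right)} = k + A \left(8 - \sqrt{6 + k}\right)$ ($p{\left(A,k \right)} = \left(8 - \sqrt{6 + k}\right) A + k = A \left(8 - \sqrt{6 + k}\right) + k = k + A \left(8 - \sqrt{6 + k}\right)$)
$34 \left(-91\right) + p{\left(-688,\left(-38\right) \left(-7\right) \right)} = 34 \left(-91\right) - \left(-266 - 688 \left(-8 + \sqrt{6 - -266}\right)\right) = -3094 - \left(-266 - 688 \left(-8 + \sqrt{6 + 266}\right)\right) = -3094 - \left(-266 - 688 \left(-8 + \sqrt{272}\right)\right) = -3094 - \left(-266 - 688 \left(-8 + 4 \sqrt{17}\right)\right) = -3094 - \left(5238 - 2752 \sqrt{17}\right) = -8332 + 2752 \sqrt{17}$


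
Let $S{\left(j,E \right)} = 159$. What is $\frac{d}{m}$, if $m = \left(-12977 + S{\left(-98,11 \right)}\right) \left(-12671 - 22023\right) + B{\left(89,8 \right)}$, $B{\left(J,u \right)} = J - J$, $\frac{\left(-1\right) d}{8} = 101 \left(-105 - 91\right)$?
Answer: $\frac{39592}{111176923} \approx 0.00035612$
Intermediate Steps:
$d = 158368$ ($d = - 8 \cdot 101 \left(-105 - 91\right) = - 8 \cdot 101 \left(-196\right) = \left(-8\right) \left(-19796\right) = 158368$)
$B{\left(J,u \right)} = 0$
$m = 444707692$ ($m = \left(-12977 + 159\right) \left(-12671 - 22023\right) + 0 = \left(-12818\right) \left(-34694\right) + 0 = 444707692 + 0 = 444707692$)
$\frac{d}{m} = \frac{158368}{444707692} = 158368 \cdot \frac{1}{444707692} = \frac{39592}{111176923}$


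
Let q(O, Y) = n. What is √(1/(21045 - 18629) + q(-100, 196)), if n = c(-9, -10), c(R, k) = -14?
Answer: I*√5107273/604 ≈ 3.7416*I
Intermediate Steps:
n = -14
q(O, Y) = -14
√(1/(21045 - 18629) + q(-100, 196)) = √(1/(21045 - 18629) - 14) = √(1/2416 - 14) = √(-33823/2416) = I*√5107273/604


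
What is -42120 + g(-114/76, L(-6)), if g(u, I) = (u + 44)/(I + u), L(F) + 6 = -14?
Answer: -1811245/43 ≈ -42122.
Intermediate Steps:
L(F) = -20 (L(F) = -6 - 14 = -20)
g(u, I) = (44 + u)/(I + u)
-42120 + g(-114/76, L(-6)) = -42120 + (44 - 114/76)/(-20 - 114/76) = -42120 + (44 - 114*1/76)/(-20 - 114*1/76) = -42120 + (44 - 3/2)/(-20 - 3/2) = -42120 + (85/2)/(-43/2) = -42120 - 2/43*85/2 = -42120 - 85/43 = -1811245/43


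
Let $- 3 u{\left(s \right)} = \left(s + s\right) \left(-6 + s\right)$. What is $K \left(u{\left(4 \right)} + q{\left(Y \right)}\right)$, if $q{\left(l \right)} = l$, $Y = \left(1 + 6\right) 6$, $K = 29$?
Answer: $\frac{4118}{3} \approx 1372.7$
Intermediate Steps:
$u{\left(s \right)} = - \frac{2 s \left(-6 + s\right)}{3}$ ($u{\left(s \right)} = - \frac{\left(s + s\right) \left(-6 + s\right)}{3} = - \frac{2 s \left(-6 + s\right)}{3}$)
$Y = 42$ ($Y = 7 \cdot 6 = 42$)
$K \left(u{\left(4 \right)} + q{\left(Y \right)}\right) = 29 \left(\frac{2}{3} \cdot 4 \left(6 - 4\right) + 42\right) = 29 \left(\frac{2}{3} \cdot 4 \cdot 2 + 42\right) = 29 \left(\frac{16}{3} + 42\right) = 29 \cdot \frac{142}{3} = \frac{4118}{3}$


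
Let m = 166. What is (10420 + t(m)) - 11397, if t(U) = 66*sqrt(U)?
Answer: -977 + 66*sqrt(166) ≈ -126.65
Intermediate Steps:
(10420 + t(m)) - 11397 = (10420 + 66*sqrt(166)) - 11397 = -977 + 66*sqrt(166)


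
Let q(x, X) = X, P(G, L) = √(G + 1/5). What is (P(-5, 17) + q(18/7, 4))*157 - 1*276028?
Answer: -275400 + 314*I*√30/5 ≈ -2.754e+5 + 343.97*I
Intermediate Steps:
P(G, L) = √(⅕ + G) (P(G, L) = √(G + ⅕) = √(⅕ + G))
(P(-5, 17) + q(18/7, 4))*157 - 1*276028 = (√(5 + 25*(-5))/5 + 4)*157 - 1*276028 = (√(5 - 125)/5 + 4)*157 - 276028 = (√(-120)/5 + 4)*157 - 276028 = ((2*I*√30)/5 + 4)*157 - 276028 = (2*I*√30/5 + 4)*157 - 276028 = (4 + 2*I*√30/5)*157 - 276028 = (628 + 314*I*√30/5) - 276028 = -275400 + 314*I*√30/5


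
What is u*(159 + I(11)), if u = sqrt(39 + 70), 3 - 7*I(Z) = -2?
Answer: 1118*sqrt(109)/7 ≈ 1667.5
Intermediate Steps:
I(Z) = 5/7 (I(Z) = 3/7 - 1/7*(-2) = 3/7 + 2/7 = 5/7)
u = sqrt(109) ≈ 10.440
u*(159 + I(11)) = sqrt(109)*(159 + 5/7) = sqrt(109)*(1118/7) = 1118*sqrt(109)/7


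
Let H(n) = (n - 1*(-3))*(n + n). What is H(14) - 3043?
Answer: -2567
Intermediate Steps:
H(n) = 2*n*(3 + n) (H(n) = (n + 3)*(2*n) = (3 + n)*(2*n) = 2*n*(3 + n))
H(14) - 3043 = 2*14*(3 + 14) - 3043 = 2*14*17 - 3043 = 476 - 3043 = -2567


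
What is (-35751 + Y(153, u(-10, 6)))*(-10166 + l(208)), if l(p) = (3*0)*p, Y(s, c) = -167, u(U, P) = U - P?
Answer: 365142388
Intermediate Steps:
l(p) = 0 (l(p) = 0*p = 0)
(-35751 + Y(153, u(-10, 6)))*(-10166 + l(208)) = (-35751 - 167)*(-10166 + 0) = -35918*(-10166) = 365142388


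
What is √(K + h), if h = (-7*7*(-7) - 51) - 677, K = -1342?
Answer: I*√1727 ≈ 41.557*I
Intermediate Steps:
h = -385 (h = (-49*(-7) - 51) - 677 = (343 - 51) - 677 = 292 - 677 = -385)
√(K + h) = √(-1342 - 385) = √(-1727) = I*√1727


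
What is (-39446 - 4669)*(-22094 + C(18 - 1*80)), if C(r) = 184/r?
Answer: 30219039690/31 ≈ 9.7481e+8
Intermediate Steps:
(-39446 - 4669)*(-22094 + C(18 - 1*80)) = (-39446 - 4669)*(-22094 + 184/(18 - 1*80)) = -44115*(-22094 + 184/(18 - 80)) = -44115*(-22094 + 184/(-62)) = -44115*(-22094 + 184*(-1/62)) = -44115*(-22094 - 92/31) = -44115*(-685006/31) = 30219039690/31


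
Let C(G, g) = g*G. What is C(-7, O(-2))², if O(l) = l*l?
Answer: 784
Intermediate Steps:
O(l) = l²
C(G, g) = G*g
C(-7, O(-2))² = (-7*(-2)²)² = (-7*4)² = (-28)² = 784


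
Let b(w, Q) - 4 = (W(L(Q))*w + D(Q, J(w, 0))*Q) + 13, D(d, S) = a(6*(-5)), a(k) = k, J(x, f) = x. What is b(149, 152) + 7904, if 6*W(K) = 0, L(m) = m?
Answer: 3361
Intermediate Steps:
W(K) = 0 (W(K) = (1/6)*0 = 0)
D(d, S) = -30 (D(d, S) = 6*(-5) = -30)
b(w, Q) = 17 - 30*Q (b(w, Q) = 4 + ((0*w - 30*Q) + 13) = 4 + ((0 - 30*Q) + 13) = 4 + (-30*Q + 13) = 4 + (13 - 30*Q) = 17 - 30*Q)
b(149, 152) + 7904 = (17 - 30*152) + 7904 = (17 - 4560) + 7904 = -4543 + 7904 = 3361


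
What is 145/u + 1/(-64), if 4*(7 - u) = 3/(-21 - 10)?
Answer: 1149849/55744 ≈ 20.627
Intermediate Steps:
u = 871/124 (u = 7 - 3/(4*(-21 - 10)) = 7 - 3/(4*(-31)) = 7 - (-1)*3/124 = 7 - 1/4*(-3/31) = 7 + 3/124 = 871/124 ≈ 7.0242)
145/u + 1/(-64) = 145/(871/124) + 1/(-64) = 145*(124/871) - 1/64 = 17980/871 - 1/64 = 1149849/55744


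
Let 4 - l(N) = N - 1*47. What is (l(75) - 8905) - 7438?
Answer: -16367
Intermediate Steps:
l(N) = 51 - N (l(N) = 4 - (N - 1*47) = 4 - (N - 47) = 4 - (-47 + N) = 4 + (47 - N) = 51 - N)
(l(75) - 8905) - 7438 = ((51 - 1*75) - 8905) - 7438 = ((51 - 75) - 8905) - 7438 = (-24 - 8905) - 7438 = -8929 - 7438 = -16367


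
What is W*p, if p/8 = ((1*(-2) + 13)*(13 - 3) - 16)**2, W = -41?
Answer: -2898208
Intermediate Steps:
p = 70688 (p = 8*((1*(-2) + 13)*(13 - 3) - 16)**2 = 8*((-2 + 13)*10 - 16)**2 = 8*(11*10 - 16)**2 = 8*(110 - 16)**2 = 8*94**2 = 8*8836 = 70688)
W*p = -41*70688 = -2898208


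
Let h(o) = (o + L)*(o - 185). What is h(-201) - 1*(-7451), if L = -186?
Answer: 156833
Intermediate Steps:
h(o) = (-186 + o)*(-185 + o) (h(o) = (o - 186)*(o - 185) = (-186 + o)*(-185 + o))
h(-201) - 1*(-7451) = (34410 + (-201)² - 371*(-201)) - 1*(-7451) = (34410 + 40401 + 74571) + 7451 = 149382 + 7451 = 156833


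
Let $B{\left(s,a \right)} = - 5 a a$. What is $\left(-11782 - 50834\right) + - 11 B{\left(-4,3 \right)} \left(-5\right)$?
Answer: $-65091$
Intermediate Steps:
$B{\left(s,a \right)} = - 5 a^{2}$
$\left(-11782 - 50834\right) + - 11 B{\left(-4,3 \right)} \left(-5\right) = \left(-11782 - 50834\right) + - 11 \left(- 5 \cdot 3^{2}\right) \left(-5\right) = -62616 + - 11 \left(\left(-5\right) 9\right) \left(-5\right) = -62616 + \left(-11\right) \left(-45\right) \left(-5\right) = -62616 + 495 \left(-5\right) = -62616 - 2475 = -65091$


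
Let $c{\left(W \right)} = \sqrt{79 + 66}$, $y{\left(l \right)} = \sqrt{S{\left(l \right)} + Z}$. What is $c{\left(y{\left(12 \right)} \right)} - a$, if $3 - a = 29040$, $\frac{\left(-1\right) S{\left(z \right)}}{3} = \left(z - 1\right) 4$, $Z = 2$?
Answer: $29037 + \sqrt{145} \approx 29049.0$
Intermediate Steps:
$S{\left(z \right)} = 12 - 12 z$ ($S{\left(z \right)} = - 3 \left(z - 1\right) 4 = - 3 \left(-1 + z\right) 4 = - 3 \left(-4 + 4 z\right) = 12 - 12 z$)
$y{\left(l \right)} = \sqrt{14 - 12 l}$ ($y{\left(l \right)} = \sqrt{\left(12 - 12 l\right) + 2} = \sqrt{14 - 12 l}$)
$c{\left(W \right)} = \sqrt{145}$
$a = -29037$ ($a = 3 - 29040 = -29037$)
$c{\left(y{\left(12 \right)} \right)} - a = \sqrt{145} - -29037 = \sqrt{145} + 29037 = 29037 + \sqrt{145}$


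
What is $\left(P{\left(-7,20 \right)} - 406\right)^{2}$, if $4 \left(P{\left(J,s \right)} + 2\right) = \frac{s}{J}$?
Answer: $\frac{8185321}{49} \approx 1.6705 \cdot 10^{5}$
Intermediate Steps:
$P{\left(J,s \right)} = -2 + \frac{s}{4 J}$ ($P{\left(J,s \right)} = -2 + \frac{s \frac{1}{J}}{4} = -2 + \frac{s}{4 J}$)
$\left(P{\left(-7,20 \right)} - 406\right)^{2} = \left(\left(-2 + \frac{1}{4} \cdot 20 \frac{1}{-7}\right) - 406\right)^{2} = \left(\left(-2 + \frac{1}{4} \cdot 20 \left(- \frac{1}{7}\right)\right) - 406\right)^{2} = \left(\left(-2 - \frac{5}{7}\right) - 406\right)^{2} = \left(- \frac{19}{7} - 406\right)^{2} = \left(- \frac{2861}{7}\right)^{2} = \frac{8185321}{49}$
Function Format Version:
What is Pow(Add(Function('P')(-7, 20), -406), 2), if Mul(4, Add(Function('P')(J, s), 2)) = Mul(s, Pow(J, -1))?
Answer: Rational(8185321, 49) ≈ 1.6705e+5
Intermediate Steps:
Function('P')(J, s) = Add(-2, Mul(Rational(1, 4), s, Pow(J, -1))) (Function('P')(J, s) = Add(-2, Mul(Rational(1, 4), Mul(s, Pow(J, -1)))) = Add(-2, Mul(Rational(1, 4), s, Pow(J, -1))))
Pow(Add(Function('P')(-7, 20), -406), 2) = Pow(Add(Add(-2, Mul(Rational(1, 4), 20, Pow(-7, -1))), -406), 2) = Pow(Add(Add(-2, Mul(Rational(1, 4), 20, Rational(-1, 7))), -406), 2) = Pow(Add(Add(-2, Rational(-5, 7)), -406), 2) = Pow(Add(Rational(-19, 7), -406), 2) = Pow(Rational(-2861, 7), 2) = Rational(8185321, 49)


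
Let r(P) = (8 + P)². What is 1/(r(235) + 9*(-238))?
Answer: 1/56907 ≈ 1.7573e-5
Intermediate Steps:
1/(r(235) + 9*(-238)) = 1/((8 + 235)² + 9*(-238)) = 1/(243² - 2142) = 1/(59049 - 2142) = 1/56907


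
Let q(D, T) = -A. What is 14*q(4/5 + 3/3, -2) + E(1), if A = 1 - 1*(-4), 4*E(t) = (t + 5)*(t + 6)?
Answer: -119/2 ≈ -59.500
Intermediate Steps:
E(t) = (5 + t)*(6 + t)/4 (E(t) = ((t + 5)*(t + 6))/4 = ((5 + t)*(6 + t))/4 = (5 + t)*(6 + t)/4)
A = 5 (A = 1 + 4 = 5)
q(D, T) = -5 (q(D, T) = -1*5 = -5)
14*q(4/5 + 3/3, -2) + E(1) = 14*(-5) + (15/2 + (1/4)*1**2 + (11/4)*1) = -70 + (15/2 + (1/4)*1 + 11/4) = -70 + (15/2 + 1/4 + 11/4) = -70 + 21/2 = -119/2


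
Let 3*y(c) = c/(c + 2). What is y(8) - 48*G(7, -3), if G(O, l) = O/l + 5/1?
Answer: -1916/15 ≈ -127.73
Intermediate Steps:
y(c) = c/(3*(2 + c)) (y(c) = (c/(c + 2))/3 = (c/(2 + c))/3 = c/(3*(2 + c)))
G(O, l) = 5 + O/l (G(O, l) = O/l + 5*1 = O/l + 5 = 5 + O/l)
y(8) - 48*G(7, -3) = (⅓)*8/(2 + 8) - 48*(5 + 7/(-3)) = (⅓)*8/10 - 48*(5 + 7*(-⅓)) = (⅓)*8*(⅒) - 48*(5 - 7/3) = 4/15 - 48*8/3 = 4/15 - 128 = -1916/15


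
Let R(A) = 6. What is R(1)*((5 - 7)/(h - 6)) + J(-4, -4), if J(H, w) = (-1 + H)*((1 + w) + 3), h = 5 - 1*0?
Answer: 12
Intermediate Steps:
h = 5 (h = 5 + 0 = 5)
J(H, w) = (-1 + H)*(4 + w)
R(1)*((5 - 7)/(h - 6)) + J(-4, -4) = 6*((5 - 7)/(5 - 6)) + (-4 - 1*(-4) + 4*(-4) - 4*(-4)) = 6*(-2/(-1)) + (-4 + 4 - 16 + 16) = 6*(-2*(-1)) + 0 = 6*2 + 0 = 12 + 0 = 12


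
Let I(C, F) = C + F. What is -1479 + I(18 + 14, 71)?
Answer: -1376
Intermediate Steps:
-1479 + I(18 + 14, 71) = -1479 + ((18 + 14) + 71) = -1479 + (32 + 71) = -1479 + 103 = -1376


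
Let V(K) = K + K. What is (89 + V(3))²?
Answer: 9025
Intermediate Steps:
V(K) = 2*K
(89 + V(3))² = (89 + 2*3)² = (89 + 6)² = 95² = 9025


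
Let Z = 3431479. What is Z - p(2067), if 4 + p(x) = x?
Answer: 3429416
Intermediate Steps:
p(x) = -4 + x
Z - p(2067) = 3431479 - (-4 + 2067) = 3431479 - 1*2063 = 3431479 - 2063 = 3429416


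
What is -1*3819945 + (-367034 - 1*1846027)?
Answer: -6033006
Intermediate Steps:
-1*3819945 + (-367034 - 1*1846027) = -3819945 + (-367034 - 1846027) = -3819945 - 2213061 = -6033006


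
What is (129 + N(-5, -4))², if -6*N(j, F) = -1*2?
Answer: 150544/9 ≈ 16727.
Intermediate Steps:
N(j, F) = ⅓ (N(j, F) = -(-1)*2/6 = -⅙*(-2) = ⅓)
(129 + N(-5, -4))² = (129 + ⅓)² = (388/3)² = 150544/9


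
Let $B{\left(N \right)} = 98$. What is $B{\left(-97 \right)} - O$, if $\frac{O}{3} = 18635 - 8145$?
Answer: $-31372$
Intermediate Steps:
$O = 31470$ ($O = 3 \left(18635 - 8145\right) = 3 \cdot 10490 = 31470$)
$B{\left(-97 \right)} - O = 98 - 31470 = -31372$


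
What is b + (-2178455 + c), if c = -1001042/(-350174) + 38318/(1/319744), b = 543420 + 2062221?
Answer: 2145232068517207/175087 ≈ 1.2252e+10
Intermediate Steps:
b = 2605641
c = 2145157273802025/175087 (c = -1001042*(-1/350174) + 38318/(1/319744) = 500521/175087 + 38318*319744 = 500521/175087 + 12251950592 = 2145157273802025/175087 ≈ 1.2252e+10)
b + (-2178455 + c) = 2605641 + (-2178455 + 2145157273802025/175087) = 2605641 + 2144775854651440/175087 = 2145232068517207/175087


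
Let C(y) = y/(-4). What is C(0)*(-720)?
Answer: 0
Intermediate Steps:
C(y) = -y/4 (C(y) = y*(-¼) = -y/4)
C(0)*(-720) = -¼*0*(-720) = 0*(-720) = 0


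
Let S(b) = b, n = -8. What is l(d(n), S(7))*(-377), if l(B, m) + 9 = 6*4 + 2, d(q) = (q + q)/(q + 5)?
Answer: -6409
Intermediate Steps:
d(q) = 2*q/(5 + q) (d(q) = (2*q)/(5 + q) = 2*q/(5 + q))
l(B, m) = 17 (l(B, m) = -9 + (6*4 + 2) = -9 + (24 + 2) = -9 + 26 = 17)
l(d(n), S(7))*(-377) = 17*(-377) = -6409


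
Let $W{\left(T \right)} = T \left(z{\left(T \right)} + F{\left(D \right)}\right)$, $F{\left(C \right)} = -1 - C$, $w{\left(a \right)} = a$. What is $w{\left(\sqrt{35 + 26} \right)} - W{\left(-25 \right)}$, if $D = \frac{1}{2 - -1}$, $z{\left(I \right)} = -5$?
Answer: $- \frac{475}{3} + \sqrt{61} \approx -150.52$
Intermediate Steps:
$D = \frac{1}{3}$ ($D = \frac{1}{2 + 1} = \frac{1}{3} \approx 0.33333$)
$W{\left(T \right)} = - \frac{19 T}{3}$ ($W{\left(T \right)} = T \left(-5 - \frac{4}{3}\right) = T \left(- \frac{19}{3}\right) = - \frac{19 T}{3}$)
$w{\left(\sqrt{35 + 26} \right)} - W{\left(-25 \right)} = \sqrt{35 + 26} - \left(- \frac{19}{3}\right) \left(-25\right) = \sqrt{61} - \frac{475}{3} = - \frac{475}{3} + \sqrt{61}$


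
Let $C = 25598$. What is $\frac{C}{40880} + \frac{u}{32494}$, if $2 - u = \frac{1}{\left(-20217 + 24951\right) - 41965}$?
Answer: $\frac{1106110635629}{1766284806440} \approx 0.62624$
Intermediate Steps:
$u = \frac{74463}{37231}$ ($u = 2 - \frac{1}{\left(-20217 + 24951\right) - 41965} = 2 - \frac{1}{4734 - 41965} = 2 - \frac{1}{-37231} = 2 - - \frac{1}{37231} = 2 + \frac{1}{37231} = \frac{74463}{37231} \approx 2.0$)
$\frac{C}{40880} + \frac{u}{32494} = \frac{25598}{40880} + \frac{74463}{37231 \cdot 32494} = 25598 \cdot \frac{1}{40880} + \frac{74463}{37231} \cdot \frac{1}{32494} = \frac{12799}{20440} + \frac{74463}{1209784114} = \frac{1106110635629}{1766284806440}$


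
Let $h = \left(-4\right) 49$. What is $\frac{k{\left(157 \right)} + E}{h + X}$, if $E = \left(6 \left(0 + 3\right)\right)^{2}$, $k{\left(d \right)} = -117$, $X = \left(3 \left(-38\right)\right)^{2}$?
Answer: $\frac{207}{12800} \approx 0.016172$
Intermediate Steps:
$X = 12996$ ($X = \left(-114\right)^{2} = 12996$)
$h = -196$
$E = 324$ ($E = \left(6 \cdot 3\right)^{2} = 18^{2} = 324$)
$\frac{k{\left(157 \right)} + E}{h + X} = \frac{-117 + 324}{-196 + 12996} = \frac{207}{12800}$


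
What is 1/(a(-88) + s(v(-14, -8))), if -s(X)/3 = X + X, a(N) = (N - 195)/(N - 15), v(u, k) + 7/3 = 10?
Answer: -103/4455 ≈ -0.023120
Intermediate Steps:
v(u, k) = 23/3 (v(u, k) = -7/3 + 10 = 23/3)
a(N) = (-195 + N)/(-15 + N)
s(X) = -6*X (s(X) = -3*(X + X) = -6*X)
1/(a(-88) + s(v(-14, -8))) = 1/((-195 - 88)/(-15 - 88) - 6*23/3) = 1/(-283/(-103) - 46) = 1/(-1/103*(-283) - 46) = 1/(283/103 - 46) = 1/(-4455/103) = -103/4455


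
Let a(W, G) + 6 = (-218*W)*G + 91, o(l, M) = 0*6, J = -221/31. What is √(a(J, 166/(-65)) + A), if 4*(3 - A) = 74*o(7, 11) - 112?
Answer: 4*I*√5785530/155 ≈ 62.073*I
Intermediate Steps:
J = -221/31 (J = -221*1/31 = -221/31 ≈ -7.1290)
o(l, M) = 0
a(W, G) = 85 - 218*G*W (a(W, G) = -6 + ((-218*W)*G + 91) = -6 + (-218*G*W + 91) = -6 + (91 - 218*G*W) = 85 - 218*G*W)
A = 31 (A = 3 - (74*0 - 112)/4 = 3 - (0 - 112)/4 = 3 - ¼*(-112) = 3 + 28 = 31)
√(a(J, 166/(-65)) + A) = √((85 - 218*166/(-65)*(-221/31)) + 31) = √((85 - 218*166*(-1/65)*(-221/31)) + 31) = √((85 - 218*(-166/65)*(-221/31)) + 31) = √((85 - 615196/155) + 31) = √(-602021/155 + 31) = √(-597216/155) = 4*I*√5785530/155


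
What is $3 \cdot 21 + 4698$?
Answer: $4761$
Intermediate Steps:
$3 \cdot 21 + 4698 = 63 + 4698 = 4761$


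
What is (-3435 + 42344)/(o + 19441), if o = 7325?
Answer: 38909/26766 ≈ 1.4537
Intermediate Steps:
(-3435 + 42344)/(o + 19441) = (-3435 + 42344)/(7325 + 19441) = 38909/26766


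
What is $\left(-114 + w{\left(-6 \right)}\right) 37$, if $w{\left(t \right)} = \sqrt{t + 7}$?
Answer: $-4181$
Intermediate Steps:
$w{\left(t \right)} = \sqrt{7 + t}$
$\left(-114 + w{\left(-6 \right)}\right) 37 = \left(-114 + \sqrt{7 - 6}\right) 37 = \left(-114 + \sqrt{1}\right) 37 = \left(-114 + 1\right) 37 = \left(-113\right) 37 = -4181$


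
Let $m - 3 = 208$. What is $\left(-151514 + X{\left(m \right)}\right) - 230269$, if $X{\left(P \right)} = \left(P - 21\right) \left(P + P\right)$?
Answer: $-301603$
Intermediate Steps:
$m = 211$ ($m = 3 + 208 = 211$)
$X{\left(P \right)} = 2 P \left(-21 + P\right)$ ($X{\left(P \right)} = \left(-21 + P\right) 2 P = 2 P \left(-21 + P\right)$)
$\left(-151514 + X{\left(m \right)}\right) - 230269 = \left(-151514 + 2 \cdot 211 \left(-21 + 211\right)\right) - 230269 = \left(-151514 + 2 \cdot 211 \cdot 190\right) - 230269 = \left(-151514 + 80180\right) - 230269 = -71334 - 230269 = -301603$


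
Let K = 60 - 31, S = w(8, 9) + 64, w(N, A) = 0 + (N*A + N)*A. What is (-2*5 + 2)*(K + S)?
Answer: -6504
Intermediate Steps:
w(N, A) = A*(N + A*N) (w(N, A) = 0 + (A*N + N)*A = 0 + (N + A*N)*A = 0 + A*(N + A*N) = A*(N + A*N))
S = 784 (S = 9*8*(1 + 9) + 64 = 9*8*10 + 64 = 720 + 64 = 784)
K = 29
(-2*5 + 2)*(K + S) = (-2*5 + 2)*(29 + 784) = (-10 + 2)*813 = -8*813 = -6504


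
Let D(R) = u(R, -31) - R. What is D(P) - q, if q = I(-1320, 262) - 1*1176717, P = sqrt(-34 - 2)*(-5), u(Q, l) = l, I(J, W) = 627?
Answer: 1176059 + 30*I ≈ 1.1761e+6 + 30.0*I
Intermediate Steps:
P = -30*I (P = sqrt(-36)*(-5) = (6*I)*(-5) = -30*I ≈ -30.0*I)
D(R) = -31 - R
q = -1176090 (q = 627 - 1*1176717 = 627 - 1176717 = -1176090)
D(P) - q = (-31 - (-30)*I) - 1*(-1176090) = (-31 + 30*I) + 1176090 = 1176059 + 30*I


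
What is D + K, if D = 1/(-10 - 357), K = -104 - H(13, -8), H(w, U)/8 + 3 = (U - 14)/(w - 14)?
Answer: -93953/367 ≈ -256.00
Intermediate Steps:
H(w, U) = -24 + 8*(-14 + U)/(-14 + w) (H(w, U) = -24 + 8*((U - 14)/(w - 14)) = -24 + 8*((-14 + U)/(-14 + w)) = -24 + 8*(-14 + U)/(-14 + w))
K = -256 (K = -104 - 8*(28 - 8 - 3*13)/(-14 + 13) = -104 - 8*(28 - 8 - 39)/(-1) = -104 - 8*(-1)*(-19) = -104 - 1*152 = -104 - 152 = -256)
D = -1/367 (D = 1/(-367) = -1/367 ≈ -0.0027248)
D + K = -1/367 - 256 = -93953/367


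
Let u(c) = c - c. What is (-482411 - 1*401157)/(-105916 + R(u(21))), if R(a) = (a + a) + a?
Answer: 220892/26479 ≈ 8.3422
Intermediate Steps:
u(c) = 0
R(a) = 3*a (R(a) = 2*a + a = 3*a)
(-482411 - 1*401157)/(-105916 + R(u(21))) = (-482411 - 1*401157)/(-105916 + 3*0) = (-482411 - 401157)/(-105916 + 0) = -883568/(-105916) = -883568*(-1/105916) = 220892/26479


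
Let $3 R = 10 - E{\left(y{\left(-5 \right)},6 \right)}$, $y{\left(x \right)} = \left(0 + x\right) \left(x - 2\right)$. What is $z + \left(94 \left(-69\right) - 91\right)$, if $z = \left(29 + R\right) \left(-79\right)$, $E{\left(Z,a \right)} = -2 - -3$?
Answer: $-9105$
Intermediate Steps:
$y{\left(x \right)} = x \left(-2 + x\right)$
$E{\left(Z,a \right)} = 1$ ($E{\left(Z,a \right)} = -2 + 3 = 1$)
$R = 3$ ($R = \frac{10 - 1}{3} = \frac{1}{3} \cdot 9 = 3$)
$z = -2528$ ($z = \left(29 + 3\right) \left(-79\right) = 32 \left(-79\right) = -2528$)
$z + \left(94 \left(-69\right) - 91\right) = -2528 + \left(94 \left(-69\right) - 91\right) = -2528 - 6577 = -9105$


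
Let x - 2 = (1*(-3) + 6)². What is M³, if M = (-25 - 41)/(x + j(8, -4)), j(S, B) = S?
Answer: -287496/6859 ≈ -41.915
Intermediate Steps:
x = 11 (x = 2 + (1*(-3) + 6)² = 2 + (-3 + 6)² = 2 + 3² = 2 + 9 = 11)
M = -66/19 (M = (-25 - 41)/(11 + 8) = -66/19 ≈ -3.4737)
M³ = (-66/19)³ = -287496/6859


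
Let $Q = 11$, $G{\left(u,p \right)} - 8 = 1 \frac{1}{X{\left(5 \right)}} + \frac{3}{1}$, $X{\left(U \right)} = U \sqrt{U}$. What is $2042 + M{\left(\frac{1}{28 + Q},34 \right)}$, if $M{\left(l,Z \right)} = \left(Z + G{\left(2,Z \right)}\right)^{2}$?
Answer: $\frac{508376}{125} + \frac{18 \sqrt{5}}{5} \approx 4075.1$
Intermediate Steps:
$X{\left(U \right)} = U^{\frac{3}{2}}$
$G{\left(u,p \right)} = 11 + \frac{\sqrt{5}}{25}$ ($G{\left(u,p \right)} = 8 + \left(1 \frac{1}{5^{\frac{3}{2}}} + \frac{3}{1}\right) = 8 + \left(1 \frac{1}{5 \sqrt{5}} + 3 \cdot 1\right) = 8 + \left(1 \frac{\sqrt{5}}{25} + 3\right) = 8 + \left(\frac{\sqrt{5}}{25} + 3\right) = 8 + \left(3 + \frac{\sqrt{5}}{25}\right) = 11 + \frac{\sqrt{5}}{25}$)
$M{\left(l,Z \right)} = \left(11 + Z + \frac{\sqrt{5}}{25}\right)^{2}$ ($M{\left(l,Z \right)} = \left(Z + \left(11 + \frac{\sqrt{5}}{25}\right)\right)^{2} = \left(11 + Z + \frac{\sqrt{5}}{25}\right)^{2}$)
$2042 + M{\left(\frac{1}{28 + Q},34 \right)} = 2042 + \frac{\left(275 + \sqrt{5} + 25 \cdot 34\right)^{2}}{625} = 2042 + \frac{\left(275 + \sqrt{5} + 850\right)^{2}}{625} = 2042 + \frac{\left(1125 + \sqrt{5}\right)^{2}}{625}$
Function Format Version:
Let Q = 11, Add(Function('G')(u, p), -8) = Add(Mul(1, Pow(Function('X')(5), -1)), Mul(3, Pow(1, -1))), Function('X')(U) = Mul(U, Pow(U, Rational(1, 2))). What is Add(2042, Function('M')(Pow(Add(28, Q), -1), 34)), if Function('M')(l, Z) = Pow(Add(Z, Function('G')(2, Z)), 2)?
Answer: Add(Rational(508376, 125), Mul(Rational(18, 5), Pow(5, Rational(1, 2)))) ≈ 4075.1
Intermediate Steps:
Function('X')(U) = Pow(U, Rational(3, 2))
Function('G')(u, p) = Add(11, Mul(Rational(1, 25), Pow(5, Rational(1, 2)))) (Function('G')(u, p) = Add(8, Add(Mul(1, Pow(Pow(5, Rational(3, 2)), -1)), Mul(3, Pow(1, -1)))) = Add(8, Add(Mul(1, Pow(Mul(5, Pow(5, Rational(1, 2))), -1)), Mul(3, 1))) = Add(8, Add(Mul(1, Mul(Rational(1, 25), Pow(5, Rational(1, 2)))), 3)) = Add(8, Add(Mul(Rational(1, 25), Pow(5, Rational(1, 2))), 3)) = Add(8, Add(3, Mul(Rational(1, 25), Pow(5, Rational(1, 2))))) = Add(11, Mul(Rational(1, 25), Pow(5, Rational(1, 2)))))
Function('M')(l, Z) = Pow(Add(11, Z, Mul(Rational(1, 25), Pow(5, Rational(1, 2)))), 2) (Function('M')(l, Z) = Pow(Add(Z, Add(11, Mul(Rational(1, 25), Pow(5, Rational(1, 2))))), 2) = Pow(Add(11, Z, Mul(Rational(1, 25), Pow(5, Rational(1, 2)))), 2))
Add(2042, Function('M')(Pow(Add(28, Q), -1), 34)) = Add(2042, Mul(Rational(1, 625), Pow(Add(275, Pow(5, Rational(1, 2)), Mul(25, 34)), 2))) = Add(2042, Mul(Rational(1, 625), Pow(Add(275, Pow(5, Rational(1, 2)), 850), 2))) = Add(2042, Mul(Rational(1, 625), Pow(Add(1125, Pow(5, Rational(1, 2))), 2)))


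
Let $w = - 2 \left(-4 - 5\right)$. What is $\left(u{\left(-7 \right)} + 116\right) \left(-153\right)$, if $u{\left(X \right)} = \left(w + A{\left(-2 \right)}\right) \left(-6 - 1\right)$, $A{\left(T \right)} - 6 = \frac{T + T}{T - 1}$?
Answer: $9384$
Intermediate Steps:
$w = 18$ ($w = \left(-2\right) \left(-9\right) = 18$)
$A{\left(T \right)} = 6 + \frac{2 T}{-1 + T}$ ($A{\left(T \right)} = 6 + \frac{T + T}{T - 1} = 6 + \frac{2 T}{-1 + T}$)
$u{\left(X \right)} = - \frac{532}{3}$ ($u{\left(X \right)} = \left(18 + \frac{2 \left(-3 + 4 \left(-2\right)\right)}{-1 - 2}\right) \left(-6 - 1\right) = \left(18 + \frac{2 \left(-3 - 8\right)}{-3}\right) \left(-7\right) = \left(18 + 2 \left(- \frac{1}{3}\right) \left(-11\right)\right) \left(-7\right) = \left(18 + \frac{22}{3}\right) \left(-7\right) = \frac{76}{3} \left(-7\right) = - \frac{532}{3}$)
$\left(u{\left(-7 \right)} + 116\right) \left(-153\right) = \left(- \frac{532}{3} + 116\right) \left(-153\right) = \left(- \frac{184}{3}\right) \left(-153\right) = 9384$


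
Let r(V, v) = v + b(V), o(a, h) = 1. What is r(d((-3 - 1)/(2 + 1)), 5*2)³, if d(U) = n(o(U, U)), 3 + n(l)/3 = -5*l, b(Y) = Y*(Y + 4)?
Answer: 117649000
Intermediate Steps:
b(Y) = Y*(4 + Y)
n(l) = -9 - 15*l (n(l) = -9 + 3*(-5*l) = -9 - 15*l)
d(U) = -24 (d(U) = -9 - 15*1 = -9 - 15 = -24)
r(V, v) = v + V*(4 + V)
r(d((-3 - 1)/(2 + 1)), 5*2)³ = (5*2 - 24*(4 - 24))³ = (10 - 24*(-20))³ = (10 + 480)³ = 490³ = 117649000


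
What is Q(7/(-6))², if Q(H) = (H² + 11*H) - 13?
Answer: 776161/1296 ≈ 598.89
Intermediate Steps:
Q(H) = -13 + H² + 11*H
Q(7/(-6))² = (-13 + (7/(-6))² + 11*(7/(-6)))² = (-13 + (7*(-⅙))² + 11*(7*(-⅙)))² = (-13 + (-7/6)² + 11*(-7/6))² = (-13 + 49/36 - 77/6)² = (-881/36)² = 776161/1296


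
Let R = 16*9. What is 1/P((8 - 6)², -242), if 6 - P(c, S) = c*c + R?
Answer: -1/154 ≈ -0.0064935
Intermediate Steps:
R = 144
P(c, S) = -138 - c² (P(c, S) = 6 - (c*c + 144) = 6 - (c² + 144) = 6 - (144 + c²) = 6 + (-144 - c²) = -138 - c²)
1/P((8 - 6)², -242) = 1/(-138 - ((8 - 6)²)²) = 1/(-138 - (2²)²) = 1/(-138 - 1*4²) = 1/(-138 - 1*16) = 1/(-138 - 16) = 1/(-154) = -1/154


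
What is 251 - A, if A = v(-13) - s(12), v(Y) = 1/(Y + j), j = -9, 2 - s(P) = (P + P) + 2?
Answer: 4995/22 ≈ 227.05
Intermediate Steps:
s(P) = -2*P (s(P) = 2 - ((P + P) + 2) = 2 - (2*P + 2) = 2 - (2 + 2*P) = 2 + (-2 - 2*P) = -2*P)
v(Y) = 1/(-9 + Y) (v(Y) = 1/(Y - 9) = 1/(-9 + Y))
A = 527/22 (A = 1/(-9 - 13) - (-2)*12 = 1/(-22) - 1*(-24) = -1/22 + 24 = 527/22 ≈ 23.955)
251 - A = 251 - 1*527/22 = 251 - 527/22 = 4995/22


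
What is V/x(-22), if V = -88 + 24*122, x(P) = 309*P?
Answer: -1420/3399 ≈ -0.41777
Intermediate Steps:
V = 2840 (V = -88 + 2928 = 2840)
V/x(-22) = 2840/((309*(-22))) = 2840/(-6798) = 2840*(-1/6798) = -1420/3399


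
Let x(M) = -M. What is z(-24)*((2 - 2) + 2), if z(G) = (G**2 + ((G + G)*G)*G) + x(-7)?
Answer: -54130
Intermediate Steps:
z(G) = 7 + G**2 + 2*G**3 (z(G) = (G**2 + ((G + G)*G)*G) - 1*(-7) = (G**2 + ((2*G)*G)*G) + 7 = (G**2 + (2*G**2)*G) + 7 = (G**2 + 2*G**3) + 7 = 7 + G**2 + 2*G**3)
z(-24)*((2 - 2) + 2) = (7 + (-24)**2 + 2*(-24)**3)*((2 - 2) + 2) = (7 + 576 + 2*(-13824))*(0 + 2) = (7 + 576 - 27648)*2 = -27065*2 = -54130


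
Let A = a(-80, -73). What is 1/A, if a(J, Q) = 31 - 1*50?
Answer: -1/19 ≈ -0.052632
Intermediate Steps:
a(J, Q) = -19 (a(J, Q) = 31 - 50 = -19)
A = -19
1/A = 1/(-19) = -1/19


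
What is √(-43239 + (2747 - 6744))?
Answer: 14*I*√241 ≈ 217.34*I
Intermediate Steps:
√(-43239 + (2747 - 6744)) = √(-43239 - 3997) = √(-47236) = 14*I*√241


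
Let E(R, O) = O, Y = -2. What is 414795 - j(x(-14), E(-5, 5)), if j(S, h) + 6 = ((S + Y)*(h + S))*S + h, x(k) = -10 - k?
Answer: 414724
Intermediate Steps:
j(S, h) = -6 + h + S*(-2 + S)*(S + h) (j(S, h) = -6 + (((S - 2)*(h + S))*S + h) = -6 + (((-2 + S)*(S + h))*S + h) = -6 + (S*(-2 + S)*(S + h) + h) = -6 + (h + S*(-2 + S)*(S + h)) = -6 + h + S*(-2 + S)*(S + h))
414795 - j(x(-14), E(-5, 5)) = 414795 - (-6 + 5 + (-10 - 1*(-14))**3 - 2*(-10 - 1*(-14))**2 + 5*(-10 - 1*(-14))**2 - 2*(-10 - 1*(-14))*5) = 414795 - (-6 + 5 + (-10 + 14)**3 - 2*(-10 + 14)**2 + 5*(-10 + 14)**2 - 2*(-10 + 14)*5) = 414795 - (-6 + 5 + 4**3 - 2*4**2 + 5*4**2 - 2*4*5) = 414795 - (-6 + 5 + 64 - 2*16 + 5*16 - 40) = 414795 - (-6 + 5 + 64 - 32 + 80 - 40) = 414795 - 1*71 = 414795 - 71 = 414724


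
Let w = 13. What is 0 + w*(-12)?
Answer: -156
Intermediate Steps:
0 + w*(-12) = 0 + 13*(-12) = 0 - 156 = -156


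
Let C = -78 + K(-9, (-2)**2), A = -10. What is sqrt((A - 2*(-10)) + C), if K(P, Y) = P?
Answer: I*sqrt(77) ≈ 8.775*I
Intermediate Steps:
C = -87 (C = -78 - 9 = -87)
sqrt((A - 2*(-10)) + C) = sqrt((-10 - 2*(-10)) - 87) = sqrt((-10 + 20) - 87) = sqrt(10 - 87) = sqrt(-77) = I*sqrt(77)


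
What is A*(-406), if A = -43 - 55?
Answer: 39788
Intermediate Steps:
A = -98
A*(-406) = -98*(-406) = 39788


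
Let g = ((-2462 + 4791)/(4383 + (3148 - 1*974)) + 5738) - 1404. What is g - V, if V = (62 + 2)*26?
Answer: 17509519/6557 ≈ 2670.4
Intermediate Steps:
g = 28420367/6557 (g = (2329/(4383 + (3148 - 974)) + 5738) - 1404 = (2329/(4383 + 2174) + 5738) - 1404 = (2329/6557 + 5738) - 1404 = 37626395/6557 - 1404 = 28420367/6557 ≈ 4334.4)
V = 1664 (V = 64*26 = 1664)
g - V = 28420367/6557 - 1*1664 = 28420367/6557 - 1664 = 17509519/6557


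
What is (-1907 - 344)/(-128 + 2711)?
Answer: -2251/2583 ≈ -0.87147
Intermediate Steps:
(-1907 - 344)/(-128 + 2711) = -2251/2583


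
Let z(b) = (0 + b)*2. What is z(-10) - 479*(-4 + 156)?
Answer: -72828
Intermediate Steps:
z(b) = 2*b (z(b) = b*2 = 2*b)
z(-10) - 479*(-4 + 156) = 2*(-10) - 479*(-4 + 156) = -20 - 479*152 = -20 - 72808 = -72828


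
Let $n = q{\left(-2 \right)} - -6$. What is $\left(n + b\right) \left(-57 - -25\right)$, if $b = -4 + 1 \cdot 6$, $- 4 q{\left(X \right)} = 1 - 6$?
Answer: $-296$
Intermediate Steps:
$q{\left(X \right)} = \frac{5}{4}$ ($q{\left(X \right)} = - \frac{1 - 6}{4} = \left(- \frac{1}{4}\right) \left(-5\right) = \frac{5}{4}$)
$n = \frac{29}{4}$ ($n = \frac{5}{4} - -6 = \frac{5}{4} + 6 = \frac{29}{4} \approx 7.25$)
$b = 2$ ($b = -4 + 6 = 2$)
$\left(n + b\right) \left(-57 - -25\right) = \left(\frac{29}{4} + 2\right) \left(-57 - -25\right) = \frac{37 \left(-57 + 25\right)}{4} = \frac{37}{4} \left(-32\right) = -296$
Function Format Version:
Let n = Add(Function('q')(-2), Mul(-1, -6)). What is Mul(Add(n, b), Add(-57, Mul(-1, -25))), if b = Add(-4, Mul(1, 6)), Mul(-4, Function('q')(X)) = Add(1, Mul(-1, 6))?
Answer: -296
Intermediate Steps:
Function('q')(X) = Rational(5, 4) (Function('q')(X) = Mul(Rational(-1, 4), Add(1, Mul(-1, 6))) = Mul(Rational(-1, 4), Add(1, -6)) = Mul(Rational(-1, 4), -5) = Rational(5, 4))
n = Rational(29, 4) (n = Add(Rational(5, 4), Mul(-1, -6)) = Add(Rational(5, 4), 6) = Rational(29, 4) ≈ 7.2500)
b = 2 (b = Add(-4, 6) = 2)
Mul(Add(n, b), Add(-57, Mul(-1, -25))) = Mul(Add(Rational(29, 4), 2), Add(-57, Mul(-1, -25))) = Mul(Rational(37, 4), Add(-57, 25)) = Mul(Rational(37, 4), -32) = -296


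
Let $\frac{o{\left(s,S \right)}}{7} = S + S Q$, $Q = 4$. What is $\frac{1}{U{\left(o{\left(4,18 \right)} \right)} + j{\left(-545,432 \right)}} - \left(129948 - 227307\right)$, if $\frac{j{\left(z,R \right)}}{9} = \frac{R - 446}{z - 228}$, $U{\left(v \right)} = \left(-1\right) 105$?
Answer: $\frac{7889875228}{81039} \approx 97359.0$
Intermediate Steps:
$o{\left(s,S \right)} = 35 S$ ($o{\left(s,S \right)} = 7 \left(S + S 4\right) = 7 \left(S + 4 S\right) = 7 \cdot 5 S = 35 S$)
$U{\left(v \right)} = -105$
$j{\left(z,R \right)} = \frac{9 \left(-446 + R\right)}{-228 + z}$ ($j{\left(z,R \right)} = 9 \frac{R - 446}{z - 228} = 9 \frac{-446 + R}{-228 + z} = \frac{9 \left(-446 + R\right)}{-228 + z}$)
$\frac{1}{U{\left(o{\left(4,18 \right)} \right)} + j{\left(-545,432 \right)}} - \left(129948 - 227307\right) = \frac{1}{-105 + \frac{9 \left(-446 + 432\right)}{-228 - 545}} - \left(129948 - 227307\right) = \frac{1}{-105 + 9 \frac{1}{-773} \left(-14\right)} - -97359 = \frac{1}{-105 + 9 \left(- \frac{1}{773}\right) \left(-14\right)} + 97359 = \frac{1}{-105 + \frac{126}{773}} + 97359 = \frac{1}{- \frac{81039}{773}} + 97359 = - \frac{773}{81039} + 97359 = \frac{7889875228}{81039}$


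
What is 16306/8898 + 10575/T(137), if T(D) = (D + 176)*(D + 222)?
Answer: 963176326/499920783 ≈ 1.9267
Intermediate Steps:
T(D) = (176 + D)*(222 + D)
16306/8898 + 10575/T(137) = 16306/8898 + 10575/(39072 + 137² + 398*137) = 16306*(1/8898) + 10575/(39072 + 18769 + 54526) = 8153/4449 + 10575/112367 = 963176326/499920783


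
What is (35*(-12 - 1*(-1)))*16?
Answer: -6160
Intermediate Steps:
(35*(-12 - 1*(-1)))*16 = (35*(-12 + 1))*16 = (35*(-11))*16 = -385*16 = -6160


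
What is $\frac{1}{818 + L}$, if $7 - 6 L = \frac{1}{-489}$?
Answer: $\frac{1467}{1201718} \approx 0.0012208$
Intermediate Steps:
$L = \frac{1712}{1467}$ ($L = \frac{7}{6} - \frac{1}{6 \left(-489\right)} = \frac{7}{6} - - \frac{1}{2934} = \frac{7}{6} + \frac{1}{2934} = \frac{1712}{1467} \approx 1.167$)
$\frac{1}{818 + L} = \frac{1}{818 + \frac{1712}{1467}} = \frac{1}{\frac{1201718}{1467}} = \frac{1467}{1201718}$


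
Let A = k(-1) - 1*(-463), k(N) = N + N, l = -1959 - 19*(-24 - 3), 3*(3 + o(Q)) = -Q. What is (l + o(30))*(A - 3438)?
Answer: 4343443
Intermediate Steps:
o(Q) = -3 - Q/3 (o(Q) = -3 + (-Q)/3 = -3 - Q/3)
l = -1446 (l = -1959 - 19*(-27) = -1959 - 1*(-513) = -1959 + 513 = -1446)
k(N) = 2*N
A = 461 (A = 2*(-1) - 1*(-463) = -2 + 463 = 461)
(l + o(30))*(A - 3438) = (-1446 + (-3 - 1/3*30))*(461 - 3438) = (-1446 + (-3 - 10))*(-2977) = (-1446 - 13)*(-2977) = -1459*(-2977) = 4343443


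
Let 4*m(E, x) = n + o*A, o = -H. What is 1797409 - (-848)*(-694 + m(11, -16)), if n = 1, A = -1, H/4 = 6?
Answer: 1214197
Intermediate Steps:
H = 24 (H = 4*6 = 24)
o = -24 (o = -1*24 = -24)
m(E, x) = 25/4 (m(E, x) = (1 - 24*(-1))/4 = (1 + 24)/4 = (¼)*25 = 25/4)
1797409 - (-848)*(-694 + m(11, -16)) = 1797409 - (-848)*(-694 + 25/4) = 1797409 - (-848)*(-2751)/4 = 1797409 - 1*583212 = 1797409 - 583212 = 1214197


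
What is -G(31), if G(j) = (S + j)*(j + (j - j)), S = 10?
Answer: -1271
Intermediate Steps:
G(j) = j*(10 + j) (G(j) = (10 + j)*(j + (j - j)) = (10 + j)*(j + 0) = (10 + j)*j = j*(10 + j))
-G(31) = -31*(10 + 31) = -31*41 = -1*1271 = -1271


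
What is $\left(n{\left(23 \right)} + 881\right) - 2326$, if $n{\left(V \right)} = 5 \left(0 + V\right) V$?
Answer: $1200$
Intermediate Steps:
$n{\left(V \right)} = 5 V^{2}$ ($n{\left(V \right)} = 5 V V = 5 V^{2}$)
$\left(n{\left(23 \right)} + 881\right) - 2326 = \left(5 \cdot 23^{2} + 881\right) - 2326 = \left(5 \cdot 529 + 881\right) - 2326 = \left(2645 + 881\right) - 2326 = 3526 - 2326 = 1200$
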